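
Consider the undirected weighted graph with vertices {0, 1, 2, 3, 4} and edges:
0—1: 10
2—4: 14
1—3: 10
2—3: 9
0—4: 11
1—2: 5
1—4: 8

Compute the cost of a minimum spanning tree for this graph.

32

Grow the tree from 3 using Prim:
Step 1: frontier [2—3 9, 1—3 10] → take 2—3 (9); add 2.
Step 2: frontier [1—2 5, 2—4 14, 1—3 10] → take 1—2 (5); add 1.
Step 3: frontier [1—4 8, 0—1 10, 2—4 14] → take 1—4 (8); add 4.
Step 4: frontier [0—1 10, 0—4 11] → take 0—1 (10); add 0.
MST edges: 2—3, 1—2, 1—4, 0—1; total weight 9+5+8+10 = 32.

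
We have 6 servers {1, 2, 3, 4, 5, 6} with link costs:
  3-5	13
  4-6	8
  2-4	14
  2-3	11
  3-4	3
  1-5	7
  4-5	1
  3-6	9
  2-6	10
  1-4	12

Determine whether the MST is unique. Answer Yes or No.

Kruskal: consider edges lightest-first.
4-5 (1): add — endpoints in different components.
3-4 (3): add — endpoints in different components.
1-5 (7): add — endpoints in different components.
4-6 (8): add — endpoints in different components.
3-6 (9): skip — 3 and 6 already connected.
2-6 (10): add — endpoints in different components.
Every non-tree edge has weight strictly greater than the heaviest edge on the tree path between its endpoints, so the MST is unique.

Yes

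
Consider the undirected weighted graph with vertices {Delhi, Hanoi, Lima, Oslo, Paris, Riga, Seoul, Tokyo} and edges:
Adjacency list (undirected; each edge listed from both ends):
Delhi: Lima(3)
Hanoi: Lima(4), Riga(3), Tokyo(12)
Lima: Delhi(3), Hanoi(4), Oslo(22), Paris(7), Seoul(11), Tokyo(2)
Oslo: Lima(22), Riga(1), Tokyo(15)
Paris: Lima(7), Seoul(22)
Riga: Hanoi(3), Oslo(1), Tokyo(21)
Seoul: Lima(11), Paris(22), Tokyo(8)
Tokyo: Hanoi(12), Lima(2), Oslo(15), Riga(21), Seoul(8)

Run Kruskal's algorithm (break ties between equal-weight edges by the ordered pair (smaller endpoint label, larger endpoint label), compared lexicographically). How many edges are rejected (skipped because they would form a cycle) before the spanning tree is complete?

0

Kruskal's algorithm — process edges by increasing weight (ties by edge label):
Oslo-Riga (1): add — endpoints in different components.
Lima-Tokyo (2): add — endpoints in different components.
Delhi-Lima (3): add — endpoints in different components.
Hanoi-Riga (3): add — endpoints in different components.
Hanoi-Lima (4): add — endpoints in different components.
Lima-Paris (7): add — endpoints in different components.
Seoul-Tokyo (8): add — endpoints in different components.
Edges rejected before the tree was complete: 0.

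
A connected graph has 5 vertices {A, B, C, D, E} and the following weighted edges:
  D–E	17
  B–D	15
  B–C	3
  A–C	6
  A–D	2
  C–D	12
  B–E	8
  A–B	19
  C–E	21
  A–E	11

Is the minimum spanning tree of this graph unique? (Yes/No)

Yes

Kruskal: consider edges lightest-first.
A–D (2): add — endpoints in different components.
B–C (3): add — endpoints in different components.
A–C (6): add — endpoints in different components.
B–E (8): add — endpoints in different components.
Every non-tree edge has weight strictly greater than the heaviest edge on the tree path between its endpoints, so the MST is unique.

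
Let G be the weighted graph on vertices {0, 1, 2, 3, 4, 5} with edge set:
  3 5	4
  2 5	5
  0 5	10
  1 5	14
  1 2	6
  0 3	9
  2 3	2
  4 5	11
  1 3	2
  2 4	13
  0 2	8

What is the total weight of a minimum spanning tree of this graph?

27

Kruskal: consider edges lightest-first.
1 3 (2): add. Components now {0} {1,3} {2} {4} {5}
2 3 (2): add. Components now {0} {1,2,3} {4} {5}
3 5 (4): add. Components now {0} {1,2,3,5} {4}
2 5 (5): skip — 2 and 5 already connected.
1 2 (6): skip — 1 and 2 already connected.
0 2 (8): add. Components now {0,1,2,3,5} {4}
0 3 (9): skip — 0 and 3 already connected.
0 5 (10): skip — 0 and 5 already connected.
4 5 (11): add. Components now {0,1,2,3,4,5}
MST edges: 1 3, 2 3, 3 5, 0 2, 4 5; total weight 2+2+4+8+11 = 27.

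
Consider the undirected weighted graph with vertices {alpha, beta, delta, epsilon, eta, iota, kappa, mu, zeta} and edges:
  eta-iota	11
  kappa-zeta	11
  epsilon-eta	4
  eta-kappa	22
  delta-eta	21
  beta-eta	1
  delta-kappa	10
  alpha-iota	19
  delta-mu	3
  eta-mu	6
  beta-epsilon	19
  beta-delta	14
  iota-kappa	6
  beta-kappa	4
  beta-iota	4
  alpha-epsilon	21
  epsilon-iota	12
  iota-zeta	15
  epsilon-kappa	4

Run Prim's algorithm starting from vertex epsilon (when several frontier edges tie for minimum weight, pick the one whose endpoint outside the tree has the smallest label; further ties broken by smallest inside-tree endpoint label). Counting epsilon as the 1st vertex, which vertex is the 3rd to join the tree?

Grow the tree from epsilon using Prim:
Step 1: cheapest edge leaving the tree is epsilon-eta (4); add eta.
Step 2: cheapest edge leaving the tree is beta-eta (1); add beta.
Step 3: cheapest edge leaving the tree is beta-iota (4); add iota.
Step 4: cheapest edge leaving the tree is beta-kappa (4); add kappa.
Step 5: cheapest edge leaving the tree is eta-mu (6); add mu.
Step 6: cheapest edge leaving the tree is delta-mu (3); add delta.
Step 7: cheapest edge leaving the tree is kappa-zeta (11); add zeta.
Step 8: cheapest edge leaving the tree is alpha-iota (19); add alpha.
Vertex order: epsilon, eta, beta, iota, kappa, mu, delta, zeta, alpha. The 3rd vertex is beta.

beta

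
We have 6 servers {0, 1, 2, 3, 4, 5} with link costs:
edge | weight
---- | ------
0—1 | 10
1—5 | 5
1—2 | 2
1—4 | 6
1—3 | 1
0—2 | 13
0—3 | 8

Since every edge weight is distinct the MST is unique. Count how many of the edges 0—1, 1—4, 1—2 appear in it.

Kruskal: consider edges lightest-first.
1—3 (1): add — endpoints in different components.
1—2 (2): add — endpoints in different components.
1—5 (5): add — endpoints in different components.
1—4 (6): add — endpoints in different components.
0—3 (8): add — endpoints in different components.
MST edge set: {1—3, 1—2, 1—5, 1—4, 0—3}.
Of the listed edges, {1—4, 1—2} are in the MST → 2.

2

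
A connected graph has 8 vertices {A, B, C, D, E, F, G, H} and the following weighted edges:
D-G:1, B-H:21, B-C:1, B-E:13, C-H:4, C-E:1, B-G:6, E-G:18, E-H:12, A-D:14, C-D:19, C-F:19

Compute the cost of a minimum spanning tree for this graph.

Kruskal's algorithm — process edges by increasing weight (ties by edge label):
B-C (1): add — endpoints in different components.
C-E (1): add — endpoints in different components.
D-G (1): add — endpoints in different components.
C-H (4): add — endpoints in different components.
B-G (6): add — endpoints in different components.
E-H (12): skip — E and H already connected.
B-E (13): skip — B and E already connected.
A-D (14): add — endpoints in different components.
E-G (18): skip — E and G already connected.
C-D (19): skip — C and D already connected.
C-F (19): add — endpoints in different components.
MST edges: B-C, C-E, D-G, C-H, B-G, A-D, C-F; total weight 1+1+1+4+6+14+19 = 46.

46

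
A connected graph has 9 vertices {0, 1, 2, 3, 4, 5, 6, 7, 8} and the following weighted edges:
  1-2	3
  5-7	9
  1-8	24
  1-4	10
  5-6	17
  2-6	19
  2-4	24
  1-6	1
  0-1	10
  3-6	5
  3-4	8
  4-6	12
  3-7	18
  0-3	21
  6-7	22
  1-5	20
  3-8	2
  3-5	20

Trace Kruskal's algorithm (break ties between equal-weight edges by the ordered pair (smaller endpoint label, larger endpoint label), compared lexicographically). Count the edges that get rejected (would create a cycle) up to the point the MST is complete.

2

Kruskal's algorithm — process edges by increasing weight (ties by edge label):
1-6 (1): add — endpoints in different components.
3-8 (2): add — endpoints in different components.
1-2 (3): add — endpoints in different components.
3-6 (5): add — endpoints in different components.
3-4 (8): add — endpoints in different components.
5-7 (9): add — endpoints in different components.
0-1 (10): add — endpoints in different components.
1-4 (10): skip — 1 and 4 already connected.
4-6 (12): skip — 4 and 6 already connected.
5-6 (17): add — endpoints in different components.
Edges rejected before the tree was complete: 2.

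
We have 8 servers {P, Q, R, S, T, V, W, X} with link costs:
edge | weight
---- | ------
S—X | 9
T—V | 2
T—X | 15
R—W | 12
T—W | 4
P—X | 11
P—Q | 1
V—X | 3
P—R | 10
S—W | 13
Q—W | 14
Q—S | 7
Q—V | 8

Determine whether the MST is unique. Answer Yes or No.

Kruskal: consider edges lightest-first.
P—Q (1): add — endpoints in different components.
T—V (2): add — endpoints in different components.
V—X (3): add — endpoints in different components.
T—W (4): add — endpoints in different components.
Q—S (7): add — endpoints in different components.
Q—V (8): add — endpoints in different components.
S—X (9): skip — X and S already connected.
P—R (10): add — endpoints in different components.
Every non-tree edge has weight strictly greater than the heaviest edge on the tree path between its endpoints, so the MST is unique.

Yes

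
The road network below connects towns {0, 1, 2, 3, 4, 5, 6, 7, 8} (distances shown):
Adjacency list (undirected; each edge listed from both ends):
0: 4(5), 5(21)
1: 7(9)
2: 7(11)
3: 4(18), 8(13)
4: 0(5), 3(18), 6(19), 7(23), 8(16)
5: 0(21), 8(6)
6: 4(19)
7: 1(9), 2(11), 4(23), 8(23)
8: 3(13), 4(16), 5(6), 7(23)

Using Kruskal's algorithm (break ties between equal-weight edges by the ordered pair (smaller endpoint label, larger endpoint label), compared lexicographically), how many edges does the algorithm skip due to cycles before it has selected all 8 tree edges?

2

Kruskal: consider edges lightest-first.
0 4 (5): add — endpoints in different components.
5 8 (6): add — endpoints in different components.
1 7 (9): add — endpoints in different components.
2 7 (11): add — endpoints in different components.
3 8 (13): add — endpoints in different components.
4 8 (16): add — endpoints in different components.
3 4 (18): skip — 3 and 4 already connected.
4 6 (19): add — endpoints in different components.
0 5 (21): skip — 0 and 5 already connected.
4 7 (23): add — endpoints in different components.
Edges rejected before the tree was complete: 2.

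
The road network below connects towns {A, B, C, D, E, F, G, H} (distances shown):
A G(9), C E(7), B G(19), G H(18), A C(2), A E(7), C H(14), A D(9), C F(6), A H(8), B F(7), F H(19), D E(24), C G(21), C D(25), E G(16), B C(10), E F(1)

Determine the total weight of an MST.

42

Kruskal's algorithm — process edges by increasing weight (ties by edge label):
E F (1): add — endpoints in different components.
A C (2): add — endpoints in different components.
C F (6): add — endpoints in different components.
A E (7): skip — A and E already connected.
B F (7): add — endpoints in different components.
C E (7): skip — C and E already connected.
A H (8): add — endpoints in different components.
A D (9): add — endpoints in different components.
A G (9): add — endpoints in different components.
MST edges: E F, A C, C F, B F, A H, A D, A G; total weight 1+2+6+7+8+9+9 = 42.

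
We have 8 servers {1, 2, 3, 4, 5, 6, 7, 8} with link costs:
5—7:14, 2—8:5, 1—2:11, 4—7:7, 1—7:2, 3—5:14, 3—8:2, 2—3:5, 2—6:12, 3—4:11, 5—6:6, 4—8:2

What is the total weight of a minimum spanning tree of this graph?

Sort edges by weight, then run Kruskal:
1—7 (2): add — endpoints in different components.
3—8 (2): add — endpoints in different components.
4—8 (2): add — endpoints in different components.
2—3 (5): add — endpoints in different components.
2—8 (5): skip — 2 and 8 already connected.
5—6 (6): add — endpoints in different components.
4—7 (7): add — endpoints in different components.
1—2 (11): skip — 1 and 2 already connected.
3—4 (11): skip — 3 and 4 already connected.
2—6 (12): add — endpoints in different components.
MST edges: 1—7, 3—8, 4—8, 2—3, 5—6, 4—7, 2—6; total weight 2+2+2+5+6+7+12 = 36.

36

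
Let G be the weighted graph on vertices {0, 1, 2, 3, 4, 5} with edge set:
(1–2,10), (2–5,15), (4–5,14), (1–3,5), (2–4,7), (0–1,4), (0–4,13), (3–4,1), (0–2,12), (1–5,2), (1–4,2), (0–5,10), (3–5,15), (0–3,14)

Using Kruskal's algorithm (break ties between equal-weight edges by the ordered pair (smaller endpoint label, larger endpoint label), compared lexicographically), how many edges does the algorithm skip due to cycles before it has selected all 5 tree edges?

1

Sort edges by weight, then run Kruskal:
3–4 (1): add. Components now {0} {1} {2} {3,4} {5}
1–4 (2): add. Components now {0} {1,3,4} {2} {5}
1–5 (2): add. Components now {0} {1,3,4,5} {2}
0–1 (4): add. Components now {0,1,3,4,5} {2}
1–3 (5): skip — 1 and 3 already connected.
2–4 (7): add. Components now {0,1,2,3,4,5}
Edges rejected before the tree was complete: 1.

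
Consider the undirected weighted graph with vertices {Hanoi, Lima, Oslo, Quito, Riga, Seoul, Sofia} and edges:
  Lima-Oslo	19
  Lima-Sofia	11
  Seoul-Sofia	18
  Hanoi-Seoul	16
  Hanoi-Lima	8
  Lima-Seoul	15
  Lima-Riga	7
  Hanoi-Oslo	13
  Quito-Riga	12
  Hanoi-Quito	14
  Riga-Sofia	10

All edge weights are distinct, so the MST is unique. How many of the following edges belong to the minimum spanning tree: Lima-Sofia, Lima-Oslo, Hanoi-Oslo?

1

Kruskal's algorithm — process edges by increasing weight (ties by edge label):
Lima-Riga (7): add — endpoints in different components.
Hanoi-Lima (8): add — endpoints in different components.
Riga-Sofia (10): add — endpoints in different components.
Lima-Sofia (11): skip — Sofia and Lima already connected.
Quito-Riga (12): add — endpoints in different components.
Hanoi-Oslo (13): add — endpoints in different components.
Hanoi-Quito (14): skip — Quito and Hanoi already connected.
Lima-Seoul (15): add — endpoints in different components.
MST edge set: {Lima-Riga, Hanoi-Lima, Riga-Sofia, Quito-Riga, Hanoi-Oslo, Lima-Seoul}.
Of the listed edges, {Hanoi-Oslo} are in the MST → 1.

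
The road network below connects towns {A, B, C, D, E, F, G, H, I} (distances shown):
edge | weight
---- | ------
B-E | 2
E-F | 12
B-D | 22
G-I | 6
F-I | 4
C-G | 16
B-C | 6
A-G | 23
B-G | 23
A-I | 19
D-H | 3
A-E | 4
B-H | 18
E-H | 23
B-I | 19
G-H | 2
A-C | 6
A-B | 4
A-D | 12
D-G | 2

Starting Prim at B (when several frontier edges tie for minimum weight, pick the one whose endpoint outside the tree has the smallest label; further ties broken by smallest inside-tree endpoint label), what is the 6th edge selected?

Prim's algorithm from B:
Step 1: cheapest edge leaving the tree is B-E (2); add E.
Step 2: cheapest edge leaving the tree is A-B (4); add A.
Step 3: cheapest edge leaving the tree is A-C (6); add C.
Step 4: cheapest edge leaving the tree is A-D (12); add D.
Step 5: cheapest edge leaving the tree is D-G (2); add G.
Step 6: cheapest edge leaving the tree is G-H (2); add H.
Step 7: cheapest edge leaving the tree is G-I (6); add I.
Step 8: cheapest edge leaving the tree is F-I (4); add F.
The 6th edge added is G-H.

G-H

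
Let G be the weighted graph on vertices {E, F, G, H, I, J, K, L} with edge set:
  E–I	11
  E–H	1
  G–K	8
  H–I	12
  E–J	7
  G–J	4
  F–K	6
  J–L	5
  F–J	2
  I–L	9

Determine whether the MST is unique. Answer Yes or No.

Yes

Kruskal's algorithm — process edges by increasing weight (ties by edge label):
E–H (1): add — endpoints in different components.
F–J (2): add — endpoints in different components.
G–J (4): add — endpoints in different components.
J–L (5): add — endpoints in different components.
F–K (6): add — endpoints in different components.
E–J (7): add — endpoints in different components.
G–K (8): skip — G and K already connected.
I–L (9): add — endpoints in different components.
Every non-tree edge has weight strictly greater than the heaviest edge on the tree path between its endpoints, so the MST is unique.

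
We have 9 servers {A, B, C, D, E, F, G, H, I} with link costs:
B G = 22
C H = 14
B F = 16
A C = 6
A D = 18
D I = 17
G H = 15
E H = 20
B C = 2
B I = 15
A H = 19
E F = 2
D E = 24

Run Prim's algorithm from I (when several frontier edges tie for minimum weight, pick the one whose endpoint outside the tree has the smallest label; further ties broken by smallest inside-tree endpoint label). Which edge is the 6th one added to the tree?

B-F

Grow the tree from I using Prim:
Step 1: cheapest edge leaving the tree is B I (15); add B.
Step 2: cheapest edge leaving the tree is B C (2); add C.
Step 3: cheapest edge leaving the tree is A C (6); add A.
Step 4: cheapest edge leaving the tree is C H (14); add H.
Step 5: cheapest edge leaving the tree is G H (15); add G.
Step 6: cheapest edge leaving the tree is B F (16); add F.
Step 7: cheapest edge leaving the tree is E F (2); add E.
Step 8: cheapest edge leaving the tree is D I (17); add D.
The 6th edge added is B F.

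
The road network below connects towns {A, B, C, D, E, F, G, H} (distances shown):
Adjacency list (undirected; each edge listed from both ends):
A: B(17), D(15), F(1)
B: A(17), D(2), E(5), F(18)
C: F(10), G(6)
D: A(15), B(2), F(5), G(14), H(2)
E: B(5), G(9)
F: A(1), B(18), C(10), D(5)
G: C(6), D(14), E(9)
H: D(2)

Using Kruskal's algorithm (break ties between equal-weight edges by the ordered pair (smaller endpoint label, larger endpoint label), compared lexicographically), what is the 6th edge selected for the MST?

C-G

Kruskal: consider edges lightest-first.
A–F (1): add — endpoints in different components.
B–D (2): add — endpoints in different components.
D–H (2): add — endpoints in different components.
B–E (5): add — endpoints in different components.
D–F (5): add — endpoints in different components.
C–G (6): add — endpoints in different components.
E–G (9): add — endpoints in different components.
The 6th edge added is C–G.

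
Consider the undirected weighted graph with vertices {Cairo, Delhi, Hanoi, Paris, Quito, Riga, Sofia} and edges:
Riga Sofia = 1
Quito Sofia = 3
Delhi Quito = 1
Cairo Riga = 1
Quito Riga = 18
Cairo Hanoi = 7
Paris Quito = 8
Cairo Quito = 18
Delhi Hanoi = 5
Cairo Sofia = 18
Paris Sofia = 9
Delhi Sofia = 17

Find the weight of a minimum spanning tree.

19

Prim, starting at Riga.
Step 1: frontier [Cairo Riga 1, Riga Sofia 1, Quito Riga 18] → take Cairo Riga (1); add Cairo.
Step 2: frontier [Cairo Hanoi 7, Cairo Quito 18, Cairo Sofia 18, Riga Sofia 1, Quito Riga 18] → take Riga Sofia (1); add Sofia.
Step 3: frontier [Cairo Hanoi 7, Cairo Quito 18, Quito Riga 18, Quito Sofia 3, Paris Sofia 9, Delhi Sofia 17] → take Quito Sofia (3); add Quito.
Step 4: frontier [Cairo Hanoi 7, Delhi Quito 1, Paris Quito 8, Paris Sofia 9, Delhi Sofia 17] → take Delhi Quito (1); add Delhi.
Step 5: frontier [Cairo Hanoi 7, Delhi Hanoi 5, Paris Quito 8, Paris Sofia 9] → take Delhi Hanoi (5); add Hanoi.
Step 6: frontier [Paris Quito 8, Paris Sofia 9] → take Paris Quito (8); add Paris.
MST edges: Cairo Riga, Riga Sofia, Quito Sofia, Delhi Quito, Delhi Hanoi, Paris Quito; total weight 1+1+3+1+5+8 = 19.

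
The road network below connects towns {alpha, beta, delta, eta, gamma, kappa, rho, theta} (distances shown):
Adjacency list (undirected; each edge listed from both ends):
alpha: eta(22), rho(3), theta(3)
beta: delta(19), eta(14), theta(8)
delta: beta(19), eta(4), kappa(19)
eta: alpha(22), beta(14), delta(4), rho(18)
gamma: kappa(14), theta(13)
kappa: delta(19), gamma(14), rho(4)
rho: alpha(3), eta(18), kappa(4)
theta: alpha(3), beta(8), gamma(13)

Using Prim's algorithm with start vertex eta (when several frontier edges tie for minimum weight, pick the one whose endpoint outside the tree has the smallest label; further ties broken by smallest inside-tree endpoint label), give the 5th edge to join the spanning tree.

Grow the tree from eta using Prim:
Step 1: frontier [delta–eta 4, beta–eta 14, eta–rho 18, alpha–eta 22] → take delta–eta (4); add delta.
Step 2: frontier [beta–delta 19, delta–kappa 19, beta–eta 14, eta–rho 18, alpha–eta 22] → take beta–eta (14); add beta.
Step 3: frontier [beta–theta 8, delta–kappa 19, eta–rho 18, alpha–eta 22] → take beta–theta (8); add theta.
Step 4: frontier [delta–kappa 19, eta–rho 18, alpha–eta 22, alpha–theta 3, gamma–theta 13] → take alpha–theta (3); add alpha.
Step 5: frontier [alpha–rho 3, delta–kappa 19, eta–rho 18, gamma–theta 13] → take alpha–rho (3); add rho.
Step 6: frontier [delta–kappa 19, kappa–rho 4, gamma–theta 13] → take kappa–rho (4); add kappa.
Step 7: frontier [gamma–kappa 14, gamma–theta 13] → take gamma–theta (13); add gamma.
The 5th edge added is alpha–rho.

alpha-rho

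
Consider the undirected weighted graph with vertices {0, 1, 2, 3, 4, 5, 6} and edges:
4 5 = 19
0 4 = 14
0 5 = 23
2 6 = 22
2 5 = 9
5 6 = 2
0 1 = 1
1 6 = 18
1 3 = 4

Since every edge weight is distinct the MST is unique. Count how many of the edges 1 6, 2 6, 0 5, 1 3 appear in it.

2

Kruskal: consider edges lightest-first.
0 1 (1): add. Components now {0,1} {2} {3} {4} {5} {6}
5 6 (2): add. Components now {0,1} {2} {3} {4} {5,6}
1 3 (4): add. Components now {0,1,3} {2} {4} {5,6}
2 5 (9): add. Components now {0,1,3} {2,5,6} {4}
0 4 (14): add. Components now {0,1,3,4} {2,5,6}
1 6 (18): add. Components now {0,1,2,3,4,5,6}
MST edge set: {0 1, 5 6, 1 3, 2 5, 0 4, 1 6}.
Of the listed edges, {1 6, 1 3} are in the MST → 2.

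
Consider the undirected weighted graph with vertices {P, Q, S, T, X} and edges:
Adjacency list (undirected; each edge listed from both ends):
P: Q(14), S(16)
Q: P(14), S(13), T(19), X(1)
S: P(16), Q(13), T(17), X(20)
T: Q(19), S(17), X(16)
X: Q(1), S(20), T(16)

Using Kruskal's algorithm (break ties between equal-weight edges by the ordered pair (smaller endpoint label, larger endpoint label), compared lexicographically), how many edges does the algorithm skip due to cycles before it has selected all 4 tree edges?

Sort edges by weight, then run Kruskal:
Q—X (1): add. Components now {T} {Q,X} {P} {S}
Q—S (13): add. Components now {T} {Q,S,X} {P}
P—Q (14): add. Components now {T} {P,Q,S,X}
P—S (16): skip — P and S already connected.
T—X (16): add. Components now {P,Q,S,T,X}
Edges rejected before the tree was complete: 1.

1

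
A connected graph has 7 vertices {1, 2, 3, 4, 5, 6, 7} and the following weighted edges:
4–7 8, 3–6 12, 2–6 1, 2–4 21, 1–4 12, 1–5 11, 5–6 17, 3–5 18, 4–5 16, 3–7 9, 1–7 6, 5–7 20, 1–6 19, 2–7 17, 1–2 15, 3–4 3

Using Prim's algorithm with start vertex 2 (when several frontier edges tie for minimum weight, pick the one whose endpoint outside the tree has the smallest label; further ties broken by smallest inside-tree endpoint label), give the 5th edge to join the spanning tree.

1-7

Grow the tree from 2 using Prim:
Step 1: cheapest edge leaving the tree is 2–6 (1); add 6.
Step 2: cheapest edge leaving the tree is 3–6 (12); add 3.
Step 3: cheapest edge leaving the tree is 3–4 (3); add 4.
Step 4: cheapest edge leaving the tree is 4–7 (8); add 7.
Step 5: cheapest edge leaving the tree is 1–7 (6); add 1.
Step 6: cheapest edge leaving the tree is 1–5 (11); add 5.
The 5th edge added is 1–7.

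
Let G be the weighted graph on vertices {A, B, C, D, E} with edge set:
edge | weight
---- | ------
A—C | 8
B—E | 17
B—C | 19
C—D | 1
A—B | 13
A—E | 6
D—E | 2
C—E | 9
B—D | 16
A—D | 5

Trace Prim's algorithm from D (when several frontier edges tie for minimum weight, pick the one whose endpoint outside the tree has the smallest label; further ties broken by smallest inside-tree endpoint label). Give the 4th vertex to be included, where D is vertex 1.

A

Prim, starting at D.
Step 1: cheapest edge leaving the tree is C—D (1); add C.
Step 2: cheapest edge leaving the tree is D—E (2); add E.
Step 3: cheapest edge leaving the tree is A—D (5); add A.
Step 4: cheapest edge leaving the tree is A—B (13); add B.
Vertex order: D, C, E, A, B. The 4th vertex is A.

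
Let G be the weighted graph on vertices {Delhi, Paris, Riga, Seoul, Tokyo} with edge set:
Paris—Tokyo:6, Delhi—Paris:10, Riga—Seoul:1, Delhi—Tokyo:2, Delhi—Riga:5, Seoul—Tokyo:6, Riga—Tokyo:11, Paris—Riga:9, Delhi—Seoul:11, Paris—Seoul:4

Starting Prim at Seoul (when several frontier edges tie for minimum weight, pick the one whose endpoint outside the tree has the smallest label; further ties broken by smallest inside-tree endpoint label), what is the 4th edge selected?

Delhi-Tokyo

Grow the tree from Seoul using Prim:
Step 1: cheapest edge leaving the tree is Riga—Seoul (1); add Riga.
Step 2: cheapest edge leaving the tree is Paris—Seoul (4); add Paris.
Step 3: cheapest edge leaving the tree is Delhi—Riga (5); add Delhi.
Step 4: cheapest edge leaving the tree is Delhi—Tokyo (2); add Tokyo.
The 4th edge added is Delhi—Tokyo.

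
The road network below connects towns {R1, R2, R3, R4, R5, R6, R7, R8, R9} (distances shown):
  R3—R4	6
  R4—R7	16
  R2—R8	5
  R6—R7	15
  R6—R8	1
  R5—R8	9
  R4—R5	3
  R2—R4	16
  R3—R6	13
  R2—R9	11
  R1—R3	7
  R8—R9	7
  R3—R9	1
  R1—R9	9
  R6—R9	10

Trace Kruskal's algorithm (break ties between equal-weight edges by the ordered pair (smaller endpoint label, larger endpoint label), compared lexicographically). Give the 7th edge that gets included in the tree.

R8-R9

Sort edges by weight, then run Kruskal:
R3—R9 (1): add — endpoints in different components.
R6—R8 (1): add — endpoints in different components.
R4—R5 (3): add — endpoints in different components.
R2—R8 (5): add — endpoints in different components.
R3—R4 (6): add — endpoints in different components.
R1—R3 (7): add — endpoints in different components.
R8—R9 (7): add — endpoints in different components.
R1—R9 (9): skip — R1 and R9 already connected.
R5—R8 (9): skip — R5 and R8 already connected.
R6—R9 (10): skip — R9 and R6 already connected.
R2—R9 (11): skip — R2 and R9 already connected.
R3—R6 (13): skip — R3 and R6 already connected.
R6—R7 (15): add — endpoints in different components.
The 7th edge added is R8—R9.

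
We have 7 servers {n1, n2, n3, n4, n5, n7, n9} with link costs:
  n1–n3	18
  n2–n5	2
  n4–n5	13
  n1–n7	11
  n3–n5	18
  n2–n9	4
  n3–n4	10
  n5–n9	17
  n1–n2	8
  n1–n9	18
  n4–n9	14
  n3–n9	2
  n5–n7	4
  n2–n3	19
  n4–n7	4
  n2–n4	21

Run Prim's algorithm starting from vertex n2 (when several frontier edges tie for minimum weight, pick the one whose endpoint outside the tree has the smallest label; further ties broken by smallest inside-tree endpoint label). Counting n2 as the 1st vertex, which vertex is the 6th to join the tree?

Prim's algorithm from n2:
Step 1: cheapest edge leaving the tree is n2–n5 (2); add n5.
Step 2: cheapest edge leaving the tree is n5–n7 (4); add n7.
Step 3: cheapest edge leaving the tree is n4–n7 (4); add n4.
Step 4: cheapest edge leaving the tree is n2–n9 (4); add n9.
Step 5: cheapest edge leaving the tree is n3–n9 (2); add n3.
Step 6: cheapest edge leaving the tree is n1–n2 (8); add n1.
Vertex order: n2, n5, n7, n4, n9, n3, n1. The 6th vertex is n3.

n3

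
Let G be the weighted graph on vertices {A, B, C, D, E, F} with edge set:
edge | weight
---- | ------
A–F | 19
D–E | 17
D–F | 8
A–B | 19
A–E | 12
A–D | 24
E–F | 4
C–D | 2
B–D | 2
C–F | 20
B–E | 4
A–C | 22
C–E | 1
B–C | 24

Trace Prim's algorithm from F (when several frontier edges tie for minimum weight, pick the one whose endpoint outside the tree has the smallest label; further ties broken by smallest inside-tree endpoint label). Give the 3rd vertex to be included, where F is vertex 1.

C

Prim's algorithm from F:
Step 1: frontier [E–F 4, D–F 8, A–F 19, C–F 20] → take E–F (4); add E.
Step 2: frontier [C–E 1, B–E 4, A–E 12, D–E 17, D–F 8, A–F 19, C–F 20] → take C–E (1); add C.
Step 3: frontier [C–D 2, A–C 22, B–C 24, B–E 4, A–E 12, D–E 17, D–F 8, A–F 19] → take C–D (2); add D.
Step 4: frontier [A–C 22, B–C 24, B–D 2, A–D 24, B–E 4, A–E 12, A–F 19] → take B–D (2); add B.
Step 5: frontier [A–B 19, A–C 22, A–D 24, A–E 12, A–F 19] → take A–E (12); add A.
Vertex order: F, E, C, D, B, A. The 3rd vertex is C.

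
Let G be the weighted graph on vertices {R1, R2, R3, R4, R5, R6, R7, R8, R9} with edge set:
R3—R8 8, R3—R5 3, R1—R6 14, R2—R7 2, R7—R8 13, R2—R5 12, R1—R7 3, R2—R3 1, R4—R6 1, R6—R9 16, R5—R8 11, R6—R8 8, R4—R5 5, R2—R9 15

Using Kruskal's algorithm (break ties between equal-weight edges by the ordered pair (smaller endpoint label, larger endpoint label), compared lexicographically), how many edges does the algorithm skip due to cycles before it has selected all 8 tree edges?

Sort edges by weight, then run Kruskal:
R2—R3 (1): add — endpoints in different components.
R4—R6 (1): add — endpoints in different components.
R2—R7 (2): add — endpoints in different components.
R1—R7 (3): add — endpoints in different components.
R3—R5 (3): add — endpoints in different components.
R4—R5 (5): add — endpoints in different components.
R3—R8 (8): add — endpoints in different components.
R6—R8 (8): skip — R8 and R6 already connected.
R5—R8 (11): skip — R8 and R5 already connected.
R2—R5 (12): skip — R2 and R5 already connected.
R7—R8 (13): skip — R7 and R8 already connected.
R1—R6 (14): skip — R1 and R6 already connected.
R2—R9 (15): add — endpoints in different components.
Edges rejected before the tree was complete: 5.

5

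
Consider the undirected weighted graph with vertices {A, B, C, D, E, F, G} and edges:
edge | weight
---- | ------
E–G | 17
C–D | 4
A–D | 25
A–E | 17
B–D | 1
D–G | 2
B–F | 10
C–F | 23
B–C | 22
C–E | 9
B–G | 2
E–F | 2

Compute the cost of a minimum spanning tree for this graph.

35

Kruskal: consider edges lightest-first.
B–D (1): add — endpoints in different components.
B–G (2): add — endpoints in different components.
D–G (2): skip — D and G already connected.
E–F (2): add — endpoints in different components.
C–D (4): add — endpoints in different components.
C–E (9): add — endpoints in different components.
B–F (10): skip — B and F already connected.
A–E (17): add — endpoints in different components.
MST edges: B–D, B–G, E–F, C–D, C–E, A–E; total weight 1+2+2+4+9+17 = 35.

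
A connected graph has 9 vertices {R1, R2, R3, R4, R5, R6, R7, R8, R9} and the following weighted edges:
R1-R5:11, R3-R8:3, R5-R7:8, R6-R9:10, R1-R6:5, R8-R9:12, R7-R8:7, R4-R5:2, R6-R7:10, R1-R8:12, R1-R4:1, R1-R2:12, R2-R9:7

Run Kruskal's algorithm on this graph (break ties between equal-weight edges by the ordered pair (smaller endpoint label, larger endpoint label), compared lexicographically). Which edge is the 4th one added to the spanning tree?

Kruskal: consider edges lightest-first.
R1-R4 (1): add — endpoints in different components.
R4-R5 (2): add — endpoints in different components.
R3-R8 (3): add — endpoints in different components.
R1-R6 (5): add — endpoints in different components.
R2-R9 (7): add — endpoints in different components.
R7-R8 (7): add — endpoints in different components.
R5-R7 (8): add — endpoints in different components.
R6-R7 (10): skip — R7 and R6 already connected.
R6-R9 (10): add — endpoints in different components.
The 4th edge added is R1-R6.

R1-R6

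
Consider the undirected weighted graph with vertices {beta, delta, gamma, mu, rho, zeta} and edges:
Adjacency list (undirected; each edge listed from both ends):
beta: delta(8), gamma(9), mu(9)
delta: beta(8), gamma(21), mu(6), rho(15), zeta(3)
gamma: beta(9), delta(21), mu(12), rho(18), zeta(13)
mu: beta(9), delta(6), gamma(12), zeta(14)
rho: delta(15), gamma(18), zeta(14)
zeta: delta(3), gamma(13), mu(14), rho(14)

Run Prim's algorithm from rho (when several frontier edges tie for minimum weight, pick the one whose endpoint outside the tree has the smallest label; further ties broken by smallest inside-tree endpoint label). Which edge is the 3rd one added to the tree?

delta-mu

Prim's algorithm from rho:
Step 1: frontier [rho-zeta 14, delta-rho 15, gamma-rho 18] → take rho-zeta (14); add zeta.
Step 2: frontier [delta-rho 15, gamma-rho 18, delta-zeta 3, gamma-zeta 13, mu-zeta 14] → take delta-zeta (3); add delta.
Step 3: frontier [delta-mu 6, beta-delta 8, delta-gamma 21, gamma-rho 18, gamma-zeta 13, mu-zeta 14] → take delta-mu (6); add mu.
Step 4: frontier [beta-delta 8, delta-gamma 21, beta-mu 9, gamma-mu 12, gamma-rho 18, gamma-zeta 13] → take beta-delta (8); add beta.
Step 5: frontier [beta-gamma 9, delta-gamma 21, gamma-mu 12, gamma-rho 18, gamma-zeta 13] → take beta-gamma (9); add gamma.
The 3rd edge added is delta-mu.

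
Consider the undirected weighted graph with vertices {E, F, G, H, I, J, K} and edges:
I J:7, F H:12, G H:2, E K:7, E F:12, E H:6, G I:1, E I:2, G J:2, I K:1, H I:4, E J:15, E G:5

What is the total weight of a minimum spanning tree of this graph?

20

Sort edges by weight, then run Kruskal:
G I (1): add — endpoints in different components.
I K (1): add — endpoints in different components.
E I (2): add — endpoints in different components.
G H (2): add — endpoints in different components.
G J (2): add — endpoints in different components.
H I (4): skip — H and I already connected.
E G (5): skip — E and G already connected.
E H (6): skip — E and H already connected.
E K (7): skip — E and K already connected.
I J (7): skip — I and J already connected.
E F (12): add — endpoints in different components.
MST edges: G I, I K, E I, G H, G J, E F; total weight 1+1+2+2+2+12 = 20.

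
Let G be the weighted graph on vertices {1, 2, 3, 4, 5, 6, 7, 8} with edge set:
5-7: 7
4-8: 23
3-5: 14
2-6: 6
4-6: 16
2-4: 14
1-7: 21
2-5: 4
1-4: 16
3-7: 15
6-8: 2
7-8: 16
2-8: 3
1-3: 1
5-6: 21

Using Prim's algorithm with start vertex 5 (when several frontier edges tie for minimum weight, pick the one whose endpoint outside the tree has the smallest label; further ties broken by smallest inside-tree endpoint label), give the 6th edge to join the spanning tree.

Prim's algorithm from 5:
Step 1: cheapest edge leaving the tree is 2-5 (4); add 2.
Step 2: cheapest edge leaving the tree is 2-8 (3); add 8.
Step 3: cheapest edge leaving the tree is 6-8 (2); add 6.
Step 4: cheapest edge leaving the tree is 5-7 (7); add 7.
Step 5: cheapest edge leaving the tree is 3-5 (14); add 3.
Step 6: cheapest edge leaving the tree is 1-3 (1); add 1.
Step 7: cheapest edge leaving the tree is 2-4 (14); add 4.
The 6th edge added is 1-3.

1-3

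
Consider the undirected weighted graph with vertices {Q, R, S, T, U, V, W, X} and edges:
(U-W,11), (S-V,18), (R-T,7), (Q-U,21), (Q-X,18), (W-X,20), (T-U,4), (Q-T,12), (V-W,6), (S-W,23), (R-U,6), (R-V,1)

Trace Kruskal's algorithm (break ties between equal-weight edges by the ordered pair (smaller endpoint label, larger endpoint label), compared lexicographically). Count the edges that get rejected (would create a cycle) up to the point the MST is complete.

Sort edges by weight, then run Kruskal:
R-V (1): add — endpoints in different components.
T-U (4): add — endpoints in different components.
R-U (6): add — endpoints in different components.
V-W (6): add — endpoints in different components.
R-T (7): skip — R and T already connected.
U-W (11): skip — U and W already connected.
Q-T (12): add — endpoints in different components.
Q-X (18): add — endpoints in different components.
S-V (18): add — endpoints in different components.
Edges rejected before the tree was complete: 2.

2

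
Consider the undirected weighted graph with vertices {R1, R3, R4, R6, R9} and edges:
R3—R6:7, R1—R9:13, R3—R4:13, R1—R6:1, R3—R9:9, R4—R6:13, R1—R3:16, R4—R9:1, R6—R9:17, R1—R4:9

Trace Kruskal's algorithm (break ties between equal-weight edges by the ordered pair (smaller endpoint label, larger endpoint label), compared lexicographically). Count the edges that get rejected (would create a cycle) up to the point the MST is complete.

0

Sort edges by weight, then run Kruskal:
R1—R6 (1): add. Components now {R1,R6} {R9} {R4} {R3}
R4—R9 (1): add. Components now {R1,R6} {R4,R9} {R3}
R3—R6 (7): add. Components now {R1,R3,R6} {R4,R9}
R1—R4 (9): add. Components now {R1,R3,R4,R6,R9}
Edges rejected before the tree was complete: 0.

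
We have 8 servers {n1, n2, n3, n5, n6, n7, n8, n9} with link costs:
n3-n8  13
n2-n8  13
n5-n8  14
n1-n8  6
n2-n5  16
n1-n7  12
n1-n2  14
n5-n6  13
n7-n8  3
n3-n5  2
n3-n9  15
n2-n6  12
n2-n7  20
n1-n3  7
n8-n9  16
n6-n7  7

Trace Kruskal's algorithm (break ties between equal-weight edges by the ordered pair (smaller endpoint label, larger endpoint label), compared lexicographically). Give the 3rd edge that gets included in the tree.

n1-n8

Sort edges by weight, then run Kruskal:
n3-n5 (2): add — endpoints in different components.
n7-n8 (3): add — endpoints in different components.
n1-n8 (6): add — endpoints in different components.
n1-n3 (7): add — endpoints in different components.
n6-n7 (7): add — endpoints in different components.
n1-n7 (12): skip — n7 and n1 already connected.
n2-n6 (12): add — endpoints in different components.
n2-n8 (13): skip — n8 and n2 already connected.
n3-n8 (13): skip — n8 and n3 already connected.
n5-n6 (13): skip — n6 and n5 already connected.
n1-n2 (14): skip — n2 and n1 already connected.
n5-n8 (14): skip — n8 and n5 already connected.
n3-n9 (15): add — endpoints in different components.
The 3rd edge added is n1-n8.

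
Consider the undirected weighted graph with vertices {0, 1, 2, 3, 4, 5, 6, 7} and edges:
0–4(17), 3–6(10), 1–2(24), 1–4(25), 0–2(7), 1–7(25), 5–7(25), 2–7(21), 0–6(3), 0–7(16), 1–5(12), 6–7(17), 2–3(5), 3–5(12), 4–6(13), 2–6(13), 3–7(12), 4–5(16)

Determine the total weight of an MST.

64

Prim's algorithm from 2:
Step 1: cheapest edge leaving the tree is 2–3 (5); add 3.
Step 2: cheapest edge leaving the tree is 0–2 (7); add 0.
Step 3: cheapest edge leaving the tree is 0–6 (3); add 6.
Step 4: cheapest edge leaving the tree is 3–5 (12); add 5.
Step 5: cheapest edge leaving the tree is 1–5 (12); add 1.
Step 6: cheapest edge leaving the tree is 3–7 (12); add 7.
Step 7: cheapest edge leaving the tree is 4–6 (13); add 4.
MST edges: 2–3, 0–2, 0–6, 3–5, 1–5, 3–7, 4–6; total weight 5+7+3+12+12+12+13 = 64.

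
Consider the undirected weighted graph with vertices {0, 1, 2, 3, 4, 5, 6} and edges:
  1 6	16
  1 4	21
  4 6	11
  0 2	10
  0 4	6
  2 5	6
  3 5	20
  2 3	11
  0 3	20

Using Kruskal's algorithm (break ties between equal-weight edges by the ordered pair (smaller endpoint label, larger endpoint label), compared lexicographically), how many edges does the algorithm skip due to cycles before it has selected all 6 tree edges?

Kruskal: consider edges lightest-first.
0 4 (6): add — endpoints in different components.
2 5 (6): add — endpoints in different components.
0 2 (10): add — endpoints in different components.
2 3 (11): add — endpoints in different components.
4 6 (11): add — endpoints in different components.
1 6 (16): add — endpoints in different components.
Edges rejected before the tree was complete: 0.

0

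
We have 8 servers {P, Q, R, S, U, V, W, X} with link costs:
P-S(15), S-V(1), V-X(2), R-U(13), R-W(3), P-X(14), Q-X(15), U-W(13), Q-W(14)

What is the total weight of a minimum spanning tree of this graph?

62

Sort edges by weight, then run Kruskal:
S-V (1): add — endpoints in different components.
V-X (2): add — endpoints in different components.
R-W (3): add — endpoints in different components.
R-U (13): add — endpoints in different components.
U-W (13): skip — U and W already connected.
P-X (14): add — endpoints in different components.
Q-W (14): add — endpoints in different components.
P-S (15): skip — S and P already connected.
Q-X (15): add — endpoints in different components.
MST edges: S-V, V-X, R-W, R-U, P-X, Q-W, Q-X; total weight 1+2+3+13+14+14+15 = 62.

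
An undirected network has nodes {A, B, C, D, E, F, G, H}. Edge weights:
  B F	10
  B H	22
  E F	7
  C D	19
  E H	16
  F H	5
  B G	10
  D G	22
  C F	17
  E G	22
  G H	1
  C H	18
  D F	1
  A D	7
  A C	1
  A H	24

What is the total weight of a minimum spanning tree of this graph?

Prim, starting at D.
Step 1: cheapest edge leaving the tree is D F (1); add F.
Step 2: cheapest edge leaving the tree is F H (5); add H.
Step 3: cheapest edge leaving the tree is G H (1); add G.
Step 4: cheapest edge leaving the tree is A D (7); add A.
Step 5: cheapest edge leaving the tree is A C (1); add C.
Step 6: cheapest edge leaving the tree is E F (7); add E.
Step 7: cheapest edge leaving the tree is B F (10); add B.
MST edges: D F, F H, G H, A D, A C, E F, B F; total weight 1+5+1+7+1+7+10 = 32.

32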